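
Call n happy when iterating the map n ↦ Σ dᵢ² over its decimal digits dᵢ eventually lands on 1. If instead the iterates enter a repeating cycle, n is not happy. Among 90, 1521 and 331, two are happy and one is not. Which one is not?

90: 90 → 81 → 65 → 61 → 37 → 58 → 89 → 145 → 42 → 20 → 4 → 16 → 37  — repeats 37 (not happy)
1521: 1521 → 31 → 10 → 1  — reaches 1 (happy)
331: 331 → 19 → 82 → 68 → 100 → 1  — reaches 1 (happy)

90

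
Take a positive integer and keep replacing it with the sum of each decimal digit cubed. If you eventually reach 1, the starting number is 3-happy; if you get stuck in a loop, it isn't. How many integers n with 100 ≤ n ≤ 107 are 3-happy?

100: 100 → 1  (reaches 1)
101: 101 → 2 → 8 → 512 → 134 → 92 → 737 → 713 → 371 → 371  (repeats 371)
102: 102 → 9 → 729 → 1080 → 513 → 153 → 153  (repeats 153)
103: 103 → 28 → 520 → 133 → 55 → 250 → 133  (repeats 133)
104: 104 → 65 → 341 → 92 → 737 → 713 → 371 → 371  (repeats 371)
105: 105 → 126 → 225 → 141 → 66 → 432 → 99 → 1458 → 702 → 351 → 153 → 153  (repeats 153)
106: 106 → 217 → 352 → 160 → 217  (repeats 217)
107: 107 → 344 → 155 → 251 → 134 → 92 → 737 → 713 → 371 → 371  (repeats 371)
3-happy: 100

1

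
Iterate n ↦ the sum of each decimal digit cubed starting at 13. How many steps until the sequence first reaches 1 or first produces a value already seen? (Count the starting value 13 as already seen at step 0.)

6

13 → 1³ + 3³ = 28
28 → 2³ + 8³ = 520
520 → 5³ + 2³ + 0³ = 133
133 → 1³ + 3³ + 3³ = 55
55 → 5³ + 5³ = 250
250 → 2³ + 5³ + 0³ = 133  — 133 repeats.
That took 6 steps.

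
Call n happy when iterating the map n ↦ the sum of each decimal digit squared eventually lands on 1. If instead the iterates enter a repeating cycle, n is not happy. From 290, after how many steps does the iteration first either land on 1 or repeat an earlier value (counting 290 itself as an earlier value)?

10

290 → 2² + 9² + 0² = 4 + 81 + 0 = 85
85 → 8² + 5² = 64 + 25 = 89
89 → 8² + 9² = 64 + 81 = 145
145 → 1² + 4² + 5² = 1 + 16 + 25 = 42
42 → 4² + 2² = 16 + 4 = 20
20 → 2² + 0² = 4 + 0 = 4
4 → 4² = 16
16 → 1² + 6² = 1 + 36 = 37
37 → 3² + 7² = 9 + 49 = 58
58 → 5² + 8² = 25 + 64 = 89  — 89 repeats.
That took 10 steps.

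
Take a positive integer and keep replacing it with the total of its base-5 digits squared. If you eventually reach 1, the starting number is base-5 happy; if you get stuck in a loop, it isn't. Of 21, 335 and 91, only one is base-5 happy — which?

91

21: 21 → 17 → 13 → 13  — repeats 13 (not base-5 happy)
335: 335 → 17 → 13 → 13  — repeats 13 (not base-5 happy)
91: 91 → 19 → 25 → 1  — reaches 1 (base-5 happy)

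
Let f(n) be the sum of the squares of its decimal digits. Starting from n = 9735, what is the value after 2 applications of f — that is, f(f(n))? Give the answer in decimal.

9735 → 164
164 → 53

53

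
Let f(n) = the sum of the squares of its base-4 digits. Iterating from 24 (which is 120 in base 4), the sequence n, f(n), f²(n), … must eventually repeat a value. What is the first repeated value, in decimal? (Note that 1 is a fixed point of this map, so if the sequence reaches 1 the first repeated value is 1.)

24 = (1,2,0)_4 → 1² + 2² + 0² = 1 + 4 + 0 = 5
5 = (1,1)_4 → 1² + 1² = 1 + 1 = 2
2 = (2)_4 → 2² = 4
4 = (1,0)_4 → 1² + 0² = 1 + 0 = 1  — reached the fixed point 1.
1 → 1, so 1 is the first repeated value.

1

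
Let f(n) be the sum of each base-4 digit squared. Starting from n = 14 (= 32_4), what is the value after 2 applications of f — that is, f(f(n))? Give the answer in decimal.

10

14 = (3,2)_4 → 3² + 2² = 9 + 4 = 13
13 = (3,1)_4 → 3² + 1² = 9 + 1 = 10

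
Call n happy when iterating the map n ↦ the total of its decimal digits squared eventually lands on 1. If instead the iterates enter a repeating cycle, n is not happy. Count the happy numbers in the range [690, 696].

1

690: 690 → 117 → 51 → 26 → 40 → 16 → 37 → 58 → 89 → 145 → 42 → 20 → 4 → 16  — not happy
691: 691 → 118 → 66 → 72 → 53 → 34 → 25 → 29 → 85 → 89 → 145 → 42 → 20 → 4 → 16 → 37 → 58 → 89  — not happy
692: 692 → 121 → 6 → 36 → 45 → 41 → 17 → 50 → 25 → 29 → 85 → 89 → 145 → 42 → 20 → 4 → 16 → 37 → 58 → 89  — not happy
693: 693 → 126 → 41 → 17 → 50 → 25 → 29 → 85 → 89 → 145 → 42 → 20 → 4 → 16 → 37 → 58 → 89  — not happy
694: 694 → 133 → 19 → 82 → 68 → 100 → 1  — happy
695: 695 → 142 → 21 → 5 → 25 → 29 → 85 → 89 → 145 → 42 → 20 → 4 → 16 → 37 → 58 → 89  — not happy
696: 696 → 153 → 35 → 34 → 25 → 29 → 85 → 89 → 145 → 42 → 20 → 4 → 16 → 37 → 58 → 89  — not happy
happy: 694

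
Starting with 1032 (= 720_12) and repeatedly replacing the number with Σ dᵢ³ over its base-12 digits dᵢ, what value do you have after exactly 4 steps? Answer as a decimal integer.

341

1032 = (7,2,0)_12 → 7³ + 2³ + 0³ = 343 + 8 + 0 = 351
351 = (2,5,3)_12 → 2³ + 5³ + 3³ = 8 + 125 + 27 = 160
160 = (1,1,4)_12 → 1³ + 1³ + 4³ = 1 + 1 + 64 = 66
66 = (5,6)_12 → 5³ + 6³ = 125 + 216 = 341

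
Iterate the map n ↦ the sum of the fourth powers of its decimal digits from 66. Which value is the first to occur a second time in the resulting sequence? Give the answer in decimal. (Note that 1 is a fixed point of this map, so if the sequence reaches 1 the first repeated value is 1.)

6514

66 → 6⁴ + 6⁴ = 2592
2592 → 2⁴ + 5⁴ + 9⁴ + 2⁴ = 7218
7218 → 7⁴ + 2⁴ + 1⁴ + 8⁴ = 6514
6514 → 6⁴ + 5⁴ + 1⁴ + 4⁴ = 2178
2178 → 2⁴ + 1⁴ + 7⁴ + 8⁴ = 6514  — 6514 already appeared earlier.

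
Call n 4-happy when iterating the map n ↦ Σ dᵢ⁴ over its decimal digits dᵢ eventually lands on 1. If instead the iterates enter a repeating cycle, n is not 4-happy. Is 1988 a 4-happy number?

not 4-happy

1988 → 1⁴ + 9⁴ + 8⁴ + 8⁴ = 14754
14754 → 1⁴ + 4⁴ + 7⁴ + 5⁴ + 4⁴ = 3539
3539 → 3⁴ + 5⁴ + 3⁴ + 9⁴ = 7348
7348 → 7⁴ + 3⁴ + 4⁴ + 8⁴ = 6834
6834 → 6⁴ + 8⁴ + 3⁴ + 4⁴ = 5729
5729 → 5⁴ + 7⁴ + 2⁴ + 9⁴ = 9603
9603 → 9⁴ + 6⁴ + 0⁴ + 3⁴ = 7938
7938 → 7⁴ + 9⁴ + 3⁴ + 8⁴ = 13139
13139 → 1⁴ + 3⁴ + 1⁴ + 3⁴ + 9⁴ = 6725
6725 → 6⁴ + 7⁴ + 2⁴ + 5⁴ = 4338
4338 → 4⁴ + 3⁴ + 3⁴ + 8⁴ = 4514
4514 → 4⁴ + 5⁴ + 1⁴ + 4⁴ = 1138
1138 → 1⁴ + 1⁴ + 3⁴ + 8⁴ = 4179
4179 → 4⁴ + 1⁴ + 7⁴ + 9⁴ = 9219
9219 → 9⁴ + 2⁴ + 1⁴ + 9⁴ = 13139  — 13139 already seen; the sequence cycles without reaching 1.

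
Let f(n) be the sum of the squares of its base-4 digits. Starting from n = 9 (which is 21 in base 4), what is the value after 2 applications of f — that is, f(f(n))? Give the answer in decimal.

9 = (2,1)_4 → 2² + 1² = 5
5 = (1,1)_4 → 1² + 1² = 2

2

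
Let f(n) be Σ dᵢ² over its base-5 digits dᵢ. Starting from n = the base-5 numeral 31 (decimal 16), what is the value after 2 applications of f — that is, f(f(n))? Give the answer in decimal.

4

16 = (3,1)_5 → 3² + 1² = 10
10 = (2,0)_5 → 2² + 0² = 4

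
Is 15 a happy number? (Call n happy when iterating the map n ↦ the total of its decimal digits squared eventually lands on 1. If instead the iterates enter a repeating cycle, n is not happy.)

15 → 1² + 5² = 1 + 25 = 26
26 → 2² + 6² = 4 + 36 = 40
40 → 4² + 0² = 16 + 0 = 16
16 → 1² + 6² = 1 + 36 = 37
37 → 3² + 7² = 9 + 49 = 58
58 → 5² + 8² = 25 + 64 = 89
89 → 8² + 9² = 64 + 81 = 145
145 → 1² + 4² + 5² = 1 + 16 + 25 = 42
42 → 4² + 2² = 16 + 4 = 20
20 → 2² + 0² = 4 + 0 = 4
4 → 4² = 16  — 16 already seen; the sequence cycles without reaching 1.

not happy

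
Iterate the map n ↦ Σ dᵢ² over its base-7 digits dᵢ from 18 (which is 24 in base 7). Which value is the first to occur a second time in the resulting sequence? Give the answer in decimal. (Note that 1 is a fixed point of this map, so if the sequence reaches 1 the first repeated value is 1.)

2

18 = (2,4)_7 → 2² + 4² = 4 + 16 = 20
20 = (2,6)_7 → 2² + 6² = 4 + 36 = 40
40 = (5,5)_7 → 5² + 5² = 25 + 25 = 50
50 = (1,0,1)_7 → 1² + 0² + 1² = 1 + 0 + 1 = 2
2 = (2)_7 → 2² = 4
4 = (4)_7 → 4² = 16
16 = (2,2)_7 → 2² + 2² = 4 + 4 = 8
8 = (1,1)_7 → 1² + 1² = 1 + 1 = 2  — 2 already appeared earlier.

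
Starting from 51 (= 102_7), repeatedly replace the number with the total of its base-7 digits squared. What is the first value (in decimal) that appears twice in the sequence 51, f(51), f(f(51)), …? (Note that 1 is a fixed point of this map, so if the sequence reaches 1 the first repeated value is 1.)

25

51 = (1,0,2)_7 → 5
5 = (5)_7 → 25
25 = (3,4)_7 → 25  — 25 already appeared earlier.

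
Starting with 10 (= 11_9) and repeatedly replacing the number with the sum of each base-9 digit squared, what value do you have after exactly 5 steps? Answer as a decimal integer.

10 = (1,1)_9 → 1² + 1² = 2
2 = (2)_9 → 2² = 4
4 = (4)_9 → 4² = 16
16 = (1,7)_9 → 1² + 7² = 50
50 = (5,5)_9 → 5² + 5² = 50

50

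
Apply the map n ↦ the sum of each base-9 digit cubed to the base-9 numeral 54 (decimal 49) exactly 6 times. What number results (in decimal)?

49 = (5,4)_9 → 5³ + 4³ = 189
189 = (2,3,0)_9 → 2³ + 3³ + 0³ = 35
35 = (3,8)_9 → 3³ + 8³ = 539
539 = (6,5,8)_9 → 6³ + 5³ + 8³ = 853
853 = (1,1,4,7)_9 → 1³ + 1³ + 4³ + 7³ = 409
409 = (5,0,4)_9 → 5³ + 0³ + 4³ = 189

189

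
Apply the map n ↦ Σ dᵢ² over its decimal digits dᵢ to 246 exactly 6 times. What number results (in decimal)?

246 → 56
56 → 61
61 → 37
37 → 58
58 → 89
89 → 145

145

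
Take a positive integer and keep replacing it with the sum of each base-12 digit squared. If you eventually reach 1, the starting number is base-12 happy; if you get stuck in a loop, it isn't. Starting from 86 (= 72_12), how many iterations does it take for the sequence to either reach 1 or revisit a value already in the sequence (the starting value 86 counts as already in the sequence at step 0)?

86 = (7,2)_12 → 7² + 2² = 49 + 4 = 53
53 = (4,5)_12 → 4² + 5² = 16 + 25 = 41
41 = (3,5)_12 → 3² + 5² = 9 + 25 = 34
34 = (2,10)_12 → 2² + 10² = 4 + 100 = 104
104 = (8,8)_12 → 8² + 8² = 64 + 64 = 128
128 = (10,8)_12 → 10² + 8² = 100 + 64 = 164
164 = (1,1,8)_12 → 1² + 1² + 8² = 1 + 1 + 64 = 66
66 = (5,6)_12 → 5² + 6² = 25 + 36 = 61
61 = (5,1)_12 → 5² + 1² = 25 + 1 = 26
26 = (2,2)_12 → 2² + 2² = 4 + 4 = 8
8 = (8)_12 → 8² = 64
64 = (5,4)_12 → 5² + 4² = 25 + 16 = 41  — 41 repeats.
That took 12 steps.

12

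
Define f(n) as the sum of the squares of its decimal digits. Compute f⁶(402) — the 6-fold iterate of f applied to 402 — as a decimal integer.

89

402 → 20
20 → 4
4 → 16
16 → 37
37 → 58
58 → 89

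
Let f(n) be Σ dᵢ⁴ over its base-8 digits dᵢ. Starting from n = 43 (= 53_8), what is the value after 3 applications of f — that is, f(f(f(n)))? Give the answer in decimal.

43 = (5,3)_8 → 5⁴ + 3⁴ = 625 + 81 = 706
706 = (1,3,0,2)_8 → 1⁴ + 3⁴ + 0⁴ + 2⁴ = 1 + 81 + 0 + 16 = 98
98 = (1,4,2)_8 → 1⁴ + 4⁴ + 2⁴ = 1 + 256 + 16 = 273

273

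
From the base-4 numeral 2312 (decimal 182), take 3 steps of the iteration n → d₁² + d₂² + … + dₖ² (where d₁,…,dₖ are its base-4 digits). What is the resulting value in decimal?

2

182 = (2,3,1,2)_4 → 2² + 3² + 1² + 2² = 4 + 9 + 1 + 4 = 18
18 = (1,0,2)_4 → 1² + 0² + 2² = 1 + 0 + 4 = 5
5 = (1,1)_4 → 1² + 1² = 1 + 1 = 2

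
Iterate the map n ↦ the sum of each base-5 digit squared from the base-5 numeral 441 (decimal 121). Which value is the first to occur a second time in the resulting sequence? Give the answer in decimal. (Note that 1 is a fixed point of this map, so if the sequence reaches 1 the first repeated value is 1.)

121 = (4,4,1)_5 → 33
33 = (1,1,3)_5 → 11
11 = (2,1)_5 → 5
5 = (1,0)_5 → 1  — reached the fixed point 1.
1 → 1, so 1 is the first repeated value.

1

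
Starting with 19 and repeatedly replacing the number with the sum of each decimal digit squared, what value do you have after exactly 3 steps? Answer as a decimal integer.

19 → 1² + 9² = 1 + 81 = 82
82 → 8² + 2² = 64 + 4 = 68
68 → 6² + 8² = 36 + 64 = 100

100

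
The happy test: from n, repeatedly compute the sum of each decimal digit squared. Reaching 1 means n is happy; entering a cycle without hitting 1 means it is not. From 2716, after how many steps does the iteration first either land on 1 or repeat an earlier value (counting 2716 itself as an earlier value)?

2716 → 2² + 7² + 1² + 6² = 90
90 → 9² + 0² = 81
81 → 8² + 1² = 65
65 → 6² + 5² = 61
61 → 6² + 1² = 37
37 → 3² + 7² = 58
58 → 5² + 8² = 89
89 → 8² + 9² = 145
145 → 1² + 4² + 5² = 42
42 → 4² + 2² = 20
20 → 2² + 0² = 4
4 → 4² = 16
16 → 1² + 6² = 37  — 37 repeats.
That took 13 steps.

13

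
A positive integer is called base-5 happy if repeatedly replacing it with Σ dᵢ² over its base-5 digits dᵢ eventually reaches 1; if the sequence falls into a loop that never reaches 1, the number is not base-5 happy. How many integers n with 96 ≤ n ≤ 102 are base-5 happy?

1

96: 96 → 26 → 2 → 4 → 16 → 10 → 4  — not base-5 happy
97: 97 → 29 → 17 → 13 → 13  — not base-5 happy
98: 98 → 34 → 18 → 18  — not base-5 happy
99: 99 → 41 → 11 → 5 → 1  — base-5 happy
100: 100 → 16 → 10 → 4 → 16  — not base-5 happy
101: 101 → 17 → 13 → 13  — not base-5 happy
102: 102 → 20 → 16 → 10 → 4 → 16  — not base-5 happy
base-5 happy: 99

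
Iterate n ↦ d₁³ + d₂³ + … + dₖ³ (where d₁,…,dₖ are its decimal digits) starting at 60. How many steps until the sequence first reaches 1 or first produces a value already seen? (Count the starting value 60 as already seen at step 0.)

11

60 → 6³ + 0³ = 216
216 → 2³ + 1³ + 6³ = 225
225 → 2³ + 2³ + 5³ = 141
141 → 1³ + 4³ + 1³ = 66
66 → 6³ + 6³ = 432
432 → 4³ + 3³ + 2³ = 99
99 → 9³ + 9³ = 1458
1458 → 1³ + 4³ + 5³ + 8³ = 702
702 → 7³ + 0³ + 2³ = 351
351 → 3³ + 5³ + 1³ = 153
153 → 1³ + 5³ + 3³ = 153  — 153 repeats.
That took 11 steps.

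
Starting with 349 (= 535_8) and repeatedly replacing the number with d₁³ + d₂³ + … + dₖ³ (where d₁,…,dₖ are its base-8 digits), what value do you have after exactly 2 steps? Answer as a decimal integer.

197

349 = (5,3,5)_8 → 277
277 = (4,2,5)_8 → 197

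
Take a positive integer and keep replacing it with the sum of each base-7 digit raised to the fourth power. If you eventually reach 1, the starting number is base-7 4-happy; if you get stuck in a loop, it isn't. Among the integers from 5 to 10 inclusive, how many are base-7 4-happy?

5: 5 → 625 → 1267 → 1633 → 913 → 609 → 707 → 97 → 2593 → 1459 → 963 → 1153 → 803 → 673 → 1923 → 1507 → 913  (repeats 913)
6: 6 → 1296 → 788 → 288 → 1922 → 1138 → 354 → 258 → 1922  (repeats 1922)
7: 7 → 1  (reaches 1)
8: 8 → 2 → 16 → 32 → 512 → 164 → 178 → 418 → 708 → 98 → 16  (repeats 16)
9: 9 → 17 → 97 → 2593 → 1459 → 963 → 1153 → 803 → 673 → 1923 → 1507 → 913 → 609 → 707 → 97  (repeats 97)
10: 10 → 82 → 882 → 272 → 2002 → 2546 → 1938 → 2258 → 1808 → 1938  (repeats 1938)
base-7 4-happy: 7

1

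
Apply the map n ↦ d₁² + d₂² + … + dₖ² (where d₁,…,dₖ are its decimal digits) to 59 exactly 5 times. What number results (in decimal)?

145

59 → 5² + 9² = 106
106 → 1² + 0² + 6² = 37
37 → 3² + 7² = 58
58 → 5² + 8² = 89
89 → 8² + 9² = 145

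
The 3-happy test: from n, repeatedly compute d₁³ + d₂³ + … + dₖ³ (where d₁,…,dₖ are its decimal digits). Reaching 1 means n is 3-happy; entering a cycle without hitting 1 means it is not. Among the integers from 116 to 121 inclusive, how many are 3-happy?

116: 116 → 218 → 521 → 134 → 92 → 737 → 713 → 371 → 371  — not 3-happy
117: 117 → 345 → 216 → 225 → 141 → 66 → 432 → 99 → 1458 → 702 → 351 → 153 → 153  — not 3-happy
118: 118 → 514 → 190 → 730 → 370 → 370  — not 3-happy
119: 119 → 731 → 371 → 371  — not 3-happy
120: 120 → 9 → 729 → 1080 → 513 → 153 → 153  — not 3-happy
121: 121 → 10 → 1  — 3-happy
3-happy: 121

1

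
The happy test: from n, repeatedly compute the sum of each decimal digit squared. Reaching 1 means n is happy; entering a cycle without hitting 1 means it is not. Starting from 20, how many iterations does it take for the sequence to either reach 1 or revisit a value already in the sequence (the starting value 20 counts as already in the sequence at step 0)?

20 → 2² + 0² = 4
4 → 4² = 16
16 → 1² + 6² = 37
37 → 3² + 7² = 58
58 → 5² + 8² = 89
89 → 8² + 9² = 145
145 → 1² + 4² + 5² = 42
42 → 4² + 2² = 20  — 20 repeats.
That took 8 steps.

8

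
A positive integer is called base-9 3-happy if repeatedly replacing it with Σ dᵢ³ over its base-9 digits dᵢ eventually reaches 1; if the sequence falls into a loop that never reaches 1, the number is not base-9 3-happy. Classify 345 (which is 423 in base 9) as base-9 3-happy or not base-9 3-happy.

base-9 3-happy

345 = (4,2,3)_9 → 4³ + 2³ + 3³ = 99
99 = (1,2,0)_9 → 1³ + 2³ + 0³ = 9
9 = (1,0)_9 → 1³ + 0³ = 1  — reached 1.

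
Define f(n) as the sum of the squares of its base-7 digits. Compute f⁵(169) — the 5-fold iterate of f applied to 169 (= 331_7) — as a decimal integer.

169 = (3,3,1)_7 → 3² + 3² + 1² = 19
19 = (2,5)_7 → 2² + 5² = 29
29 = (4,1)_7 → 4² + 1² = 17
17 = (2,3)_7 → 2² + 3² = 13
13 = (1,6)_7 → 1² + 6² = 37

37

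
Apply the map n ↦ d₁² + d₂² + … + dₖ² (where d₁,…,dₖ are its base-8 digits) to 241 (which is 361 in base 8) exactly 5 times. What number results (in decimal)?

241 = (3,6,1)_8 → 3² + 6² + 1² = 46
46 = (5,6)_8 → 5² + 6² = 61
61 = (7,5)_8 → 7² + 5² = 74
74 = (1,1,2)_8 → 1² + 1² + 2² = 6
6 = (6)_8 → 6² = 36

36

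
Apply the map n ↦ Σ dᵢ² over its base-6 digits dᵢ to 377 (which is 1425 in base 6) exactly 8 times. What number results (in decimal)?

377 = (1,4,2,5)_6 → 1² + 4² + 2² + 5² = 1 + 16 + 4 + 25 = 46
46 = (1,1,4)_6 → 1² + 1² + 4² = 1 + 1 + 16 = 18
18 = (3,0)_6 → 3² + 0² = 9 + 0 = 9
9 = (1,3)_6 → 1² + 3² = 1 + 9 = 10
10 = (1,4)_6 → 1² + 4² = 1 + 16 = 17
17 = (2,5)_6 → 2² + 5² = 4 + 25 = 29
29 = (4,5)_6 → 4² + 5² = 16 + 25 = 41
41 = (1,0,5)_6 → 1² + 0² + 5² = 1 + 0 + 25 = 26

26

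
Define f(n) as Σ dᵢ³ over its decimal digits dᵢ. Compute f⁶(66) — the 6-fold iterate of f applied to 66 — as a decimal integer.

66 → 6³ + 6³ = 432
432 → 4³ + 3³ + 2³ = 99
99 → 9³ + 9³ = 1458
1458 → 1³ + 4³ + 5³ + 8³ = 702
702 → 7³ + 0³ + 2³ = 351
351 → 3³ + 5³ + 1³ = 153

153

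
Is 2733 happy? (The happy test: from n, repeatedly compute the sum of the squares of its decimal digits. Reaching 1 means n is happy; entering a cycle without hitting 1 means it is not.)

2733 → 71
71 → 50
50 → 25
25 → 29
29 → 85
85 → 89
89 → 145
145 → 42
42 → 20
20 → 4
4 → 16
16 → 37
37 → 58
58 → 89  — 89 already seen; the sequence cycles without reaching 1.

not happy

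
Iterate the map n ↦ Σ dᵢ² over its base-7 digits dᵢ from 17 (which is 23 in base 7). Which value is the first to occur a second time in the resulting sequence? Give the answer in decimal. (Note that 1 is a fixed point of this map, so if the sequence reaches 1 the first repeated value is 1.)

17

17 = (2,3)_7 → 2² + 3² = 4 + 9 = 13
13 = (1,6)_7 → 1² + 6² = 1 + 36 = 37
37 = (5,2)_7 → 5² + 2² = 25 + 4 = 29
29 = (4,1)_7 → 4² + 1² = 16 + 1 = 17  — 17 already appeared earlier.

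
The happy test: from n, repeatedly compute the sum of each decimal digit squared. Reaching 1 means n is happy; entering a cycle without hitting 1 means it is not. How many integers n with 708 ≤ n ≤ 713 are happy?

1

708: 708 → 113 → 11 → 2 → 4 → 16 → 37 → 58 → 89 → 145 → 42 → 20 → 4  — not happy
709: 709 → 130 → 10 → 1  — happy
710: 710 → 50 → 25 → 29 → 85 → 89 → 145 → 42 → 20 → 4 → 16 → 37 → 58 → 89  — not happy
711: 711 → 51 → 26 → 40 → 16 → 37 → 58 → 89 → 145 → 42 → 20 → 4 → 16  — not happy
712: 712 → 54 → 41 → 17 → 50 → 25 → 29 → 85 → 89 → 145 → 42 → 20 → 4 → 16 → 37 → 58 → 89  — not happy
713: 713 → 59 → 106 → 37 → 58 → 89 → 145 → 42 → 20 → 4 → 16 → 37  — not happy
happy: 709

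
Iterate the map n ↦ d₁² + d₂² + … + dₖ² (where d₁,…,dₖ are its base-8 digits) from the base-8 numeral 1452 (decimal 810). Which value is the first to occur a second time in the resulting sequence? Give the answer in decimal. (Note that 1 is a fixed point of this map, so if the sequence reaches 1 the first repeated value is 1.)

810 = (1,4,5,2)_8 → 1² + 4² + 5² + 2² = 46
46 = (5,6)_8 → 5² + 6² = 61
61 = (7,5)_8 → 7² + 5² = 74
74 = (1,1,2)_8 → 1² + 1² + 2² = 6
6 = (6)_8 → 6² = 36
36 = (4,4)_8 → 4² + 4² = 32
32 = (4,0)_8 → 4² + 0² = 16
16 = (2,0)_8 → 2² + 0² = 4
4 = (4)_8 → 4² = 16  — 16 already appeared earlier.

16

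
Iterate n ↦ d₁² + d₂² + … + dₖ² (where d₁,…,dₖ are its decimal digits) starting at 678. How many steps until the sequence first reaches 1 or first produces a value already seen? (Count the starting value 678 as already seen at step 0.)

678 → 149
149 → 98
98 → 145
145 → 42
42 → 20
20 → 4
4 → 16
16 → 37
37 → 58
58 → 89
89 → 145  — 145 repeats.
That took 11 steps.

11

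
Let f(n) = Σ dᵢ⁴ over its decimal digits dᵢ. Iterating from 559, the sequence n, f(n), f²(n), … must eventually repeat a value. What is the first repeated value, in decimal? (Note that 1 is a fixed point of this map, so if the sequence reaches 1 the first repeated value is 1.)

13139

559 → 5⁴ + 5⁴ + 9⁴ = 7811
7811 → 7⁴ + 8⁴ + 1⁴ + 1⁴ = 6499
6499 → 6⁴ + 4⁴ + 9⁴ + 9⁴ = 14674
14674 → 1⁴ + 4⁴ + 6⁴ + 7⁴ + 4⁴ = 4210
4210 → 4⁴ + 2⁴ + 1⁴ + 0⁴ = 273
273 → 2⁴ + 7⁴ + 3⁴ = 2498
2498 → 2⁴ + 4⁴ + 9⁴ + 8⁴ = 10929
10929 → 1⁴ + 0⁴ + 9⁴ + 2⁴ + 9⁴ = 13139
13139 → 1⁴ + 3⁴ + 1⁴ + 3⁴ + 9⁴ = 6725
6725 → 6⁴ + 7⁴ + 2⁴ + 5⁴ = 4338
4338 → 4⁴ + 3⁴ + 3⁴ + 8⁴ = 4514
4514 → 4⁴ + 5⁴ + 1⁴ + 4⁴ = 1138
1138 → 1⁴ + 1⁴ + 3⁴ + 8⁴ = 4179
4179 → 4⁴ + 1⁴ + 7⁴ + 9⁴ = 9219
9219 → 9⁴ + 2⁴ + 1⁴ + 9⁴ = 13139  — 13139 already appeared earlier.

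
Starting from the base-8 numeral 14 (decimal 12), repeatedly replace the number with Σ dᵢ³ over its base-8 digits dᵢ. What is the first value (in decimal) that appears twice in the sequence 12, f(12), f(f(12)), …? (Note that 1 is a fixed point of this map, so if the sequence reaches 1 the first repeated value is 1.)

1

12 = (1,4)_8 → 1³ + 4³ = 1 + 64 = 65
65 = (1,0,1)_8 → 1³ + 0³ + 1³ = 1 + 0 + 1 = 2
2 = (2)_8 → 2³ = 8
8 = (1,0)_8 → 1³ + 0³ = 1 + 0 = 1  — reached the fixed point 1.
1 → 1, so 1 is the first repeated value.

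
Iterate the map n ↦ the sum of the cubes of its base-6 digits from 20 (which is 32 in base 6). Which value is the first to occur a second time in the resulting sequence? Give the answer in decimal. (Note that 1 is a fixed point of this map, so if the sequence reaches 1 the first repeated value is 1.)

20 = (3,2)_6 → 3³ + 2³ = 27 + 8 = 35
35 = (5,5)_6 → 5³ + 5³ = 125 + 125 = 250
250 = (1,0,5,4)_6 → 1³ + 0³ + 5³ + 4³ = 1 + 0 + 125 + 64 = 190
190 = (5,1,4)_6 → 5³ + 1³ + 4³ = 125 + 1 + 64 = 190  — 190 already appeared earlier.

190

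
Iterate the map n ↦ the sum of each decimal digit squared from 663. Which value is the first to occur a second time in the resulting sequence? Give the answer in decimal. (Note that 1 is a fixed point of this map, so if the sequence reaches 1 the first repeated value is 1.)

37

663 → 6² + 6² + 3² = 81
81 → 8² + 1² = 65
65 → 6² + 5² = 61
61 → 6² + 1² = 37
37 → 3² + 7² = 58
58 → 5² + 8² = 89
89 → 8² + 9² = 145
145 → 1² + 4² + 5² = 42
42 → 4² + 2² = 20
20 → 2² + 0² = 4
4 → 4² = 16
16 → 1² + 6² = 37  — 37 already appeared earlier.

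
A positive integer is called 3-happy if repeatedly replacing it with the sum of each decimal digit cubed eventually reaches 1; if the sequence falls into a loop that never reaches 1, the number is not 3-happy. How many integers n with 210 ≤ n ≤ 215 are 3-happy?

210: 210 → 9 → 729 → 1080 → 513 → 153 → 153  — not 3-happy
211: 211 → 10 → 1  — 3-happy
212: 212 → 17 → 344 → 155 → 251 → 134 → 92 → 737 → 713 → 371 → 371  — not 3-happy
213: 213 → 36 → 243 → 99 → 1458 → 702 → 351 → 153 → 153  — not 3-happy
214: 214 → 73 → 370 → 370  — not 3-happy
215: 215 → 134 → 92 → 737 → 713 → 371 → 371  — not 3-happy
3-happy: 211

1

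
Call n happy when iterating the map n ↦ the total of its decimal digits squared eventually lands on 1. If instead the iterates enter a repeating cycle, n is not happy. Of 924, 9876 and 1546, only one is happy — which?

924: 924 → 101 → 2 → 4 → 16 → 37 → 58 → 89 → 145 → 42 → 20 → 4  — repeats 4 (not happy)
9876: 9876 → 230 → 13 → 10 → 1  — reaches 1 (happy)
1546: 1546 → 78 → 113 → 11 → 2 → 4 → 16 → 37 → 58 → 89 → 145 → 42 → 20 → 4  — repeats 4 (not happy)

9876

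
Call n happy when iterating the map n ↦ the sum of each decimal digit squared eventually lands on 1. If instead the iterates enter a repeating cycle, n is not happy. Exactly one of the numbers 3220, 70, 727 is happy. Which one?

3220: 3220 → 17 → 50 → 25 → 29 → 85 → 89 → 145 → 42 → 20 → 4 → 16 → 37 → 58 → 89  — repeats 89 (not happy)
70: 70 → 49 → 97 → 130 → 10 → 1  — reaches 1 (happy)
727: 727 → 102 → 5 → 25 → 29 → 85 → 89 → 145 → 42 → 20 → 4 → 16 → 37 → 58 → 89  — repeats 89 (not happy)

70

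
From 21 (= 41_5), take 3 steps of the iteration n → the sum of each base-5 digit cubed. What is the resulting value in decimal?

9

21 = (4,1)_5 → 4³ + 1³ = 65
65 = (2,3,0)_5 → 2³ + 3³ + 0³ = 35
35 = (1,2,0)_5 → 1³ + 2³ + 0³ = 9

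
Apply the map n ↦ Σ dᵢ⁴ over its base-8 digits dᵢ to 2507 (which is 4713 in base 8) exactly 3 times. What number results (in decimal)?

2507 = (4,7,1,3)_8 → 4⁴ + 7⁴ + 1⁴ + 3⁴ = 2739
2739 = (5,2,6,3)_8 → 5⁴ + 2⁴ + 6⁴ + 3⁴ = 2018
2018 = (3,7,4,2)_8 → 3⁴ + 7⁴ + 4⁴ + 2⁴ = 2754

2754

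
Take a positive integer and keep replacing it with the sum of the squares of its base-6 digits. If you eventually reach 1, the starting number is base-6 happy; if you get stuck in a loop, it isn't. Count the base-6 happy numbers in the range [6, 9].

6: 6 → 1  — base-6 happy
7: 7 → 2 → 4 → 16 → 20 → 13 → 5 → 25 → 17 → 29 → 41 → 26 → 20  — not base-6 happy
8: 8 → 5 → 25 → 17 → 29 → 41 → 26 → 20 → 13 → 5  — not base-6 happy
9: 9 → 10 → 17 → 29 → 41 → 26 → 20 → 13 → 5 → 25 → 17  — not base-6 happy
base-6 happy: 6

1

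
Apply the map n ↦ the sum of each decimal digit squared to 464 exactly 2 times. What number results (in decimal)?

464 → 4² + 6² + 4² = 68
68 → 6² + 8² = 100

100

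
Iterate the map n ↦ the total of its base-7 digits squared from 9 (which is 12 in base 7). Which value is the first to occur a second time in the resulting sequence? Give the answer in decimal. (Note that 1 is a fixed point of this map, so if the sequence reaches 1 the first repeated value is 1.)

25

9 = (1,2)_7 → 5
5 = (5)_7 → 25
25 = (3,4)_7 → 25  — 25 already appeared earlier.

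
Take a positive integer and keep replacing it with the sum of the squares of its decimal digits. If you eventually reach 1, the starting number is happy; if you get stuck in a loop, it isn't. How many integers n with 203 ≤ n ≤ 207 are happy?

203: 203 → 13 → 10 → 1  — happy
204: 204 → 20 → 4 → 16 → 37 → 58 → 89 → 145 → 42 → 20  — not happy
205: 205 → 29 → 85 → 89 → 145 → 42 → 20 → 4 → 16 → 37 → 58 → 89  — not happy
206: 206 → 40 → 16 → 37 → 58 → 89 → 145 → 42 → 20 → 4 → 16  — not happy
207: 207 → 53 → 34 → 25 → 29 → 85 → 89 → 145 → 42 → 20 → 4 → 16 → 37 → 58 → 89  — not happy
happy: 203

1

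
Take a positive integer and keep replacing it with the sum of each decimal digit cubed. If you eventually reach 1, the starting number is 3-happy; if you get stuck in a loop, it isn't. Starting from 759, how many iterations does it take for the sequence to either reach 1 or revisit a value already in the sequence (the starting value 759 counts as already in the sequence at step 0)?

10

759 → 7³ + 5³ + 9³ = 1197
1197 → 1³ + 1³ + 9³ + 7³ = 1074
1074 → 1³ + 0³ + 7³ + 4³ = 408
408 → 4³ + 0³ + 8³ = 576
576 → 5³ + 7³ + 6³ = 684
684 → 6³ + 8³ + 4³ = 792
792 → 7³ + 9³ + 2³ = 1080
1080 → 1³ + 0³ + 8³ + 0³ = 513
513 → 5³ + 1³ + 3³ = 153
153 → 1³ + 5³ + 3³ = 153  — 153 repeats.
That took 10 steps.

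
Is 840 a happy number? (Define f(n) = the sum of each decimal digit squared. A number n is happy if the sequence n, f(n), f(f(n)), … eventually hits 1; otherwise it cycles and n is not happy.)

840 → 8² + 4² + 0² = 80
80 → 8² + 0² = 64
64 → 6² + 4² = 52
52 → 5² + 2² = 29
29 → 2² + 9² = 85
85 → 8² + 5² = 89
89 → 8² + 9² = 145
145 → 1² + 4² + 5² = 42
42 → 4² + 2² = 20
20 → 2² + 0² = 4
4 → 4² = 16
16 → 1² + 6² = 37
37 → 3² + 7² = 58
58 → 5² + 8² = 89  — 89 already seen; the sequence cycles without reaching 1.

not happy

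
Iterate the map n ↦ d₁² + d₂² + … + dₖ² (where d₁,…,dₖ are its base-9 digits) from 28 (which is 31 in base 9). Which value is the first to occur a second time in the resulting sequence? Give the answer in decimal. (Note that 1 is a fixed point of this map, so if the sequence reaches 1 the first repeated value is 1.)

50

28 = (3,1)_9 → 3² + 1² = 9 + 1 = 10
10 = (1,1)_9 → 1² + 1² = 1 + 1 = 2
2 = (2)_9 → 2² = 4
4 = (4)_9 → 4² = 16
16 = (1,7)_9 → 1² + 7² = 1 + 49 = 50
50 = (5,5)_9 → 5² + 5² = 25 + 25 = 50  — 50 already appeared earlier.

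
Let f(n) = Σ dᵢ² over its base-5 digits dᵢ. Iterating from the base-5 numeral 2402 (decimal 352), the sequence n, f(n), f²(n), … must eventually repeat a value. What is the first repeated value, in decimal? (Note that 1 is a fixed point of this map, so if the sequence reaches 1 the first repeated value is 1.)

4

352 = (2,4,0,2)_5 → 2² + 4² + 0² + 2² = 4 + 16 + 0 + 4 = 24
24 = (4,4)_5 → 4² + 4² = 16 + 16 = 32
32 = (1,1,2)_5 → 1² + 1² + 2² = 1 + 1 + 4 = 6
6 = (1,1)_5 → 1² + 1² = 1 + 1 = 2
2 = (2)_5 → 2² = 4
4 = (4)_5 → 4² = 16
16 = (3,1)_5 → 3² + 1² = 9 + 1 = 10
10 = (2,0)_5 → 2² + 0² = 4 + 0 = 4  — 4 already appeared earlier.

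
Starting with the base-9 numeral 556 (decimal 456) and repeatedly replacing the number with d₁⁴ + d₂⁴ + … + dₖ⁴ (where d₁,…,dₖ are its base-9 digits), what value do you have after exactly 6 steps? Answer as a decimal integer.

456 = (5,5,6)_9 → 5⁴ + 5⁴ + 6⁴ = 625 + 625 + 1296 = 2546
2546 = (3,4,3,8)_9 → 3⁴ + 4⁴ + 3⁴ + 8⁴ = 81 + 256 + 81 + 4096 = 4514
4514 = (6,1,6,5)_9 → 6⁴ + 1⁴ + 6⁴ + 5⁴ = 1296 + 1 + 1296 + 625 = 3218
3218 = (4,3,6,5)_9 → 4⁴ + 3⁴ + 6⁴ + 5⁴ = 256 + 81 + 1296 + 625 = 2258
2258 = (3,0,7,8)_9 → 3⁴ + 0⁴ + 7⁴ + 8⁴ = 81 + 0 + 2401 + 4096 = 6578
6578 = (1,0,0,1,8)_9 → 1⁴ + 0⁴ + 0⁴ + 1⁴ + 8⁴ = 1 + 0 + 0 + 1 + 4096 = 4098

4098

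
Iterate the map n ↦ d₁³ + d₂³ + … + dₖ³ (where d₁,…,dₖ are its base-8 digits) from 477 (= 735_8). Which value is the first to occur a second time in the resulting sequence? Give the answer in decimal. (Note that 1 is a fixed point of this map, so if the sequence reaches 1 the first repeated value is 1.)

559

477 = (7,3,5)_8 → 495
495 = (7,5,7)_8 → 811
811 = (1,4,5,3)_8 → 217
217 = (3,3,1)_8 → 55
55 = (6,7)_8 → 559
559 = (1,0,5,7)_8 → 469
469 = (7,2,5)_8 → 476
476 = (7,3,4)_8 → 434
434 = (6,6,2)_8 → 440
440 = (6,7,0)_8 → 559  — 559 already appeared earlier.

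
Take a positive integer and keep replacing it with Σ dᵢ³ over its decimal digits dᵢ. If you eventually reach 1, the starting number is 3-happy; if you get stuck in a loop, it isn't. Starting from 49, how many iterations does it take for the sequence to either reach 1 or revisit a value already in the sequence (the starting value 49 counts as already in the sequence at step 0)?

5

49 → 793
793 → 1099
1099 → 1459
1459 → 919
919 → 1459  — 1459 repeats.
That took 5 steps.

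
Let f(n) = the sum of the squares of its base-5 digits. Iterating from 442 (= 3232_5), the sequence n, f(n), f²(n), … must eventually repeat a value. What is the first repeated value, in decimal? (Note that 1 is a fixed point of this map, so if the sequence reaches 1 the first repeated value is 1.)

442 = (3,2,3,2)_5 → 26
26 = (1,0,1)_5 → 2
2 = (2)_5 → 4
4 = (4)_5 → 16
16 = (3,1)_5 → 10
10 = (2,0)_5 → 4  — 4 already appeared earlier.

4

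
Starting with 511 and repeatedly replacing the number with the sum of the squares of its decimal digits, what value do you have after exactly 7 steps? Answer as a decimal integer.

511 → 5² + 1² + 1² = 25 + 1 + 1 = 27
27 → 2² + 7² = 4 + 49 = 53
53 → 5² + 3² = 25 + 9 = 34
34 → 3² + 4² = 9 + 16 = 25
25 → 2² + 5² = 4 + 25 = 29
29 → 2² + 9² = 4 + 81 = 85
85 → 8² + 5² = 64 + 25 = 89

89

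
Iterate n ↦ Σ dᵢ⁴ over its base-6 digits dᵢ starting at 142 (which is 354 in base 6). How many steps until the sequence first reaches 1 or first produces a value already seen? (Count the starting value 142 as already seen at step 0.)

142 = (3,5,4)_6 → 3⁴ + 5⁴ + 4⁴ = 962
962 = (4,2,4,2)_6 → 4⁴ + 2⁴ + 4⁴ + 2⁴ = 544
544 = (2,3,0,4)_6 → 2⁴ + 3⁴ + 0⁴ + 4⁴ = 353
353 = (1,3,4,5)_6 → 1⁴ + 3⁴ + 4⁴ + 5⁴ = 963
963 = (4,2,4,3)_6 → 4⁴ + 2⁴ + 4⁴ + 3⁴ = 609
609 = (2,4,5,3)_6 → 2⁴ + 4⁴ + 5⁴ + 3⁴ = 978
978 = (4,3,1,0)_6 → 4⁴ + 3⁴ + 1⁴ + 0⁴ = 338
338 = (1,3,2,2)_6 → 1⁴ + 3⁴ + 2⁴ + 2⁴ = 114
114 = (3,1,0)_6 → 3⁴ + 1⁴ + 0⁴ = 82
82 = (2,1,4)_6 → 2⁴ + 1⁴ + 4⁴ = 273
273 = (1,1,3,3)_6 → 1⁴ + 1⁴ + 3⁴ + 3⁴ = 164
164 = (4,3,2)_6 → 4⁴ + 3⁴ + 2⁴ = 353  — 353 repeats.
That took 12 steps.

12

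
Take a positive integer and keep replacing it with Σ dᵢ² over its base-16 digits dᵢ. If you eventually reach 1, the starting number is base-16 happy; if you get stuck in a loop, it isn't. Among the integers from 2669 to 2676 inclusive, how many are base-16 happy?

2669: 2669 → 305 → 11 → 121 → 130 → 68 → 32 → 4 → 16 → 1  — base-16 happy
2670: 2670 → 332 → 161 → 101 → 61 → 178 → 125 → 218 → 269 → 170 → 200 → 208 → 169 → 181 → 146 → 85 → 50 → 13 → 169  — not base-16 happy
2671: 2671 → 361 → 118 → 85 → 50 → 13 → 169 → 181 → 146 → 85  — not base-16 happy
2672: 2672 → 149 → 106 → 136 → 128 → 64 → 16 → 1  — base-16 happy
2673: 2673 → 150 → 117 → 74 → 116 → 65 → 17 → 2 → 4 → 16 → 1  — base-16 happy
2674: 2674 → 153 → 162 → 104 → 100 → 52 → 25 → 82 → 29 → 170 → 200 → 208 → 169 → 181 → 146 → 85 → 50 → 13 → 169  — not base-16 happy
2675: 2675 → 158 → 277 → 27 → 122 → 149 → 106 → 136 → 128 → 64 → 16 → 1  — base-16 happy
2676: 2676 → 165 → 125 → 218 → 269 → 170 → 200 → 208 → 169 → 181 → 146 → 85 → 50 → 13 → 169  — not base-16 happy
base-16 happy: 2669, 2672, 2673, 2675

4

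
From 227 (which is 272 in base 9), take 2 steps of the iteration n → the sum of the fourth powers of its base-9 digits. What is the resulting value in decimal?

227 = (2,7,2)_9 → 2⁴ + 7⁴ + 2⁴ = 2433
2433 = (3,3,0,3)_9 → 3⁴ + 3⁴ + 0⁴ + 3⁴ = 243

243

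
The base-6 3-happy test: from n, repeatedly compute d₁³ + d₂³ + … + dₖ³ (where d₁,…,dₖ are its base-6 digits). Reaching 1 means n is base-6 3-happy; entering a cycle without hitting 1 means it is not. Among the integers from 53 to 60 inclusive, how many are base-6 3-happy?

53: 53 → 134 → 99 → 99  — not base-6 3-happy
54: 54 → 28 → 128 → 62 → 73 → 9 → 28  — not base-6 3-happy
55: 55 → 29 → 189 → 153 → 92 → 43 → 3 → 27 → 91 → 36 → 1  — base-6 3-happy
56: 56 → 36 → 1  — base-6 3-happy
57: 57 → 55 → 29 → 189 → 153 → 92 → 43 → 3 → 27 → 91 → 36 → 1  — base-6 3-happy
58: 58 → 92 → 43 → 3 → 27 → 91 → 36 → 1  — base-6 3-happy
59: 59 → 153 → 92 → 43 → 3 → 27 → 91 → 36 → 1  — base-6 3-happy
60: 60 → 65 → 190 → 190  — not base-6 3-happy
base-6 3-happy: 55, 56, 57, 58, 59

5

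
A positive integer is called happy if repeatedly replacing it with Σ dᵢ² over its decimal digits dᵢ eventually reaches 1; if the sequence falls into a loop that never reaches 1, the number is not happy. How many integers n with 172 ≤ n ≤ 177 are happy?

1

172: 172 → 54 → 41 → 17 → 50 → 25 → 29 → 85 → 89 → 145 → 42 → 20 → 4 → 16 → 37 → 58 → 89  (repeats 89)
173: 173 → 59 → 106 → 37 → 58 → 89 → 145 → 42 → 20 → 4 → 16 → 37  (repeats 37)
174: 174 → 66 → 72 → 53 → 34 → 25 → 29 → 85 → 89 → 145 → 42 → 20 → 4 → 16 → 37 → 58 → 89  (repeats 89)
175: 175 → 75 → 74 → 65 → 61 → 37 → 58 → 89 → 145 → 42 → 20 → 4 → 16 → 37  (repeats 37)
176: 176 → 86 → 100 → 1  (reaches 1)
177: 177 → 99 → 162 → 41 → 17 → 50 → 25 → 29 → 85 → 89 → 145 → 42 → 20 → 4 → 16 → 37 → 58 → 89  (repeats 89)
happy: 176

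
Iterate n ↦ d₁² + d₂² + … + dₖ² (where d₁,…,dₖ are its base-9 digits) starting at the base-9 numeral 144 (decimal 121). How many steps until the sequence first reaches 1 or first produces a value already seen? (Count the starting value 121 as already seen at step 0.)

121 = (1,4,4)_9 → 33
33 = (3,6)_9 → 45
45 = (5,0)_9 → 25
25 = (2,7)_9 → 53
53 = (5,8)_9 → 89
89 = (1,0,8)_9 → 65
65 = (7,2)_9 → 53  — 53 repeats.
That took 7 steps.

7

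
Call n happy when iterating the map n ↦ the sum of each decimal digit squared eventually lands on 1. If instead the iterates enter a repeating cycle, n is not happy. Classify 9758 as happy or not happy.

happy

9758 → 219
219 → 86
86 → 100
100 → 1  — reached 1.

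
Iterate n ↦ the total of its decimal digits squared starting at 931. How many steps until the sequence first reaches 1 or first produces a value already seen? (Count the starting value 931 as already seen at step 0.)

931 → 9² + 3² + 1² = 81 + 9 + 1 = 91
91 → 9² + 1² = 81 + 1 = 82
82 → 8² + 2² = 64 + 4 = 68
68 → 6² + 8² = 36 + 64 = 100
100 → 1² + 0² + 0² = 1 + 0 + 0 = 1  — reached 1.
That took 5 steps.

5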